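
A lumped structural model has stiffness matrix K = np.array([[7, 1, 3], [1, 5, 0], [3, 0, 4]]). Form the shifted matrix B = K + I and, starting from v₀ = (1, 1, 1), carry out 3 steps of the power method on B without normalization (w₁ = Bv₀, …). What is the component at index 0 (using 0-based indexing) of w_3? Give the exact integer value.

B = K + I has rows (8, 1, 3); (1, 6, 0); (3, 0, 5)
w1 = Bv₀ = (8·1 + 1·1 + 3·1; 1·1 + 6·1 + 0·1; 3·1 + 0·1 + 5·1) = (12, 7, 8)
w2 = Bw1 = (8·12 + 1·7 + 3·8; 1·12 + 6·7 + 0·8; 3·12 + 0·7 + 5·8) = (127, 54, 76)
w3 = Bw2 = (1298, 451, 761)
Requested component of w3: 1298

1298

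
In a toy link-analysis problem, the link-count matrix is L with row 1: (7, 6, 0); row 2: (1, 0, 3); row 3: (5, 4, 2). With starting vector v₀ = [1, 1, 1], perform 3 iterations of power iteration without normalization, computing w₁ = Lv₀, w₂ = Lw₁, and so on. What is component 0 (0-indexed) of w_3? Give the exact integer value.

w1 = Lv₀ = (13, 4, 11)
w2 = Lw1 = (115, 46, 103)
w3 = Lw2 = (1081, 424, 965)
The requested component of w3 is 1081.

1081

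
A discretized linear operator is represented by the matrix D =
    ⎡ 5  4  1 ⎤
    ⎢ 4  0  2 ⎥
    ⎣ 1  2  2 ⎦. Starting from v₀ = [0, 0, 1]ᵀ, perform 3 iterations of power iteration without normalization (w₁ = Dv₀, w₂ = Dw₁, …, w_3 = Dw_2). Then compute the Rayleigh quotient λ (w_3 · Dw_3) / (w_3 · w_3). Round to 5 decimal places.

λ ≈ 7.79919

w1 = Dv₀ = (5·0 + 4·0 + 1·1; 4·0 + 0·0 + 2·1; 1·0 + 2·0 + 2·1) = (1, 2, 2)
w2 = Dw1 = (5·1 + 4·2 + 1·2; 4·1 + 0·2 + 2·2; 1·1 + 2·2 + 2·2) = (15, 8, 9)
w3 = Dw2 = (116, 78, 49)
Dw3 = (941, 562, 370)
w3·Dw3 = 116·941 + 78·562 + 49·370 = 171122; w3·w3 = 116·116 + 78·78 + 49·49 = 21941
λ ≈ 171122/21941 = 7.79919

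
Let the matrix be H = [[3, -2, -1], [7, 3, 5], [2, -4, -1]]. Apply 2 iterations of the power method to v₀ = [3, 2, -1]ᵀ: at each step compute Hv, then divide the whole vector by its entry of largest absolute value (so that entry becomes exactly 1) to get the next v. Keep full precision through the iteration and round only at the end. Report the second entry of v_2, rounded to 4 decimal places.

Hv0 = (6.00000, 22.00000, -1.00000); divide by 22.00000 → v1 = (0.27273, 1.00000, -0.04545)
Hv1 = (-1.13636, 4.68182, -3.40909); divide by 4.68182 → v2 = (-0.24272, 1.00000, -0.72816)
Requested entry of v2: 103/103 = 1.0000

1.0000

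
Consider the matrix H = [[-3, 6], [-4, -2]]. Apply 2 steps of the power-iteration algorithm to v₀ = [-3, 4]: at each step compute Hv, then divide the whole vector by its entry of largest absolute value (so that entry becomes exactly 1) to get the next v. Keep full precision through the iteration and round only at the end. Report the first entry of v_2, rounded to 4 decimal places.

0.5357

Hv0 = (33.00000, 4.00000); divide by 33.00000 → v1 = (1.00000, 0.12121)
Hv1 = (-2.27273, -4.24242); divide by -4.24242 → v2 = (0.53571, 1.00000)
Requested entry of v2: -75/-140 = 0.5357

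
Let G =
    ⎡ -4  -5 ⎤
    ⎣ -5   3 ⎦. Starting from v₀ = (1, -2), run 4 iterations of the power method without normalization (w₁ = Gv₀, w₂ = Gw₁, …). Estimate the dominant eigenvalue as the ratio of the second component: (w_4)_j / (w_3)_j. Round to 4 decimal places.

λ ≈ 5.7762

w1 = Gv₀ = ((-4)·1 + (-5)·(-2); (-5)·1 + 3·(-2)) = (6, -11)
w2 = Gw1 = ((-4)·6 + (-5)·(-11); (-5)·6 + 3·(-11)) = (31, -63)
w3 = Gw2 = (191, -344)
w4 = Gw3 = (956, -1987)
Ratio at component: -1987 / -344 = 5.7762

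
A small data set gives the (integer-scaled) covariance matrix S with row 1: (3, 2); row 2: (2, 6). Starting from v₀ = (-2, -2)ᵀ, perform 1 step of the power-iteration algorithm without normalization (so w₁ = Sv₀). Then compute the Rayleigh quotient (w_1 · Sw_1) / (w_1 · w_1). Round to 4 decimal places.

w1 = Sv₀ = (3·(-2) + 2·(-2); 2·(-2) + 6·(-2)) = (-10, -16)
Sw1 = (-62, -116)
w1·Sw1 = (-10)·(-62) + (-16)·(-116) = 2476; w1·w1 = (-10)·(-10) + (-16)·(-16) = 356
λ ≈ 2476/356 = 6.9551

6.9551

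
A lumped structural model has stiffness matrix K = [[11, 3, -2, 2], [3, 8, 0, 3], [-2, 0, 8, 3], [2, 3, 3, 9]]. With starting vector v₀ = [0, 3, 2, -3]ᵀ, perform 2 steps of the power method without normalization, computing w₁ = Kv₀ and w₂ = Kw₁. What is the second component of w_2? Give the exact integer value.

w1 = Kv₀ = (11·0 + 3·3 + (-2)·2 + 2·(-3); 3·0 + 8·3 + 0·2 + 3·(-3); (-2)·0 + 0·3 + 8·2 + 3·(-3); 2·0 + 3·3 + 3·2 + 9·(-3)) = (-1, 15, 7, -12)
w2 = Kw1 = (11·(-1) + 3·15 + (-2)·7 + 2·(-12); 3·(-1) + 8·15 + 0·7 + 3·(-12); (-2)·(-1) + 0·15 + 8·7 + 3·(-12); 2·(-1) + 3·15 + 3·7 + 9·(-12)) = (-4, 81, 22, -44)
The requested component of w2 is 81.

81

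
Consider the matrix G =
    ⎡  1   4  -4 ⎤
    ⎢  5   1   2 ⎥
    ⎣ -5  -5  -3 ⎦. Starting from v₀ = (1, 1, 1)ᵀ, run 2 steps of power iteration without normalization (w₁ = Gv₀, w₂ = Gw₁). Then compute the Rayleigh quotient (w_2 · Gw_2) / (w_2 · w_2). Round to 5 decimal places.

w1 = Gv₀ = (1·1 + 4·1 + (-4)·1; 5·1 + 1·1 + 2·1; (-5)·1 + (-5)·1 + (-3)·1) = (1, 8, -13)
w2 = Gw1 = (1·1 + 4·8 + (-4)·(-13); 5·1 + 1·8 + 2·(-13); (-5)·1 + (-5)·8 + (-3)·(-13)) = (85, -13, -6)
Gw2 = (57, 400, -342)
w2·Gw2 = 85·57 + (-13)·400 + (-6)·(-342) = 1697; w2·w2 = 85·85 + (-13)·(-13) + (-6)·(-6) = 7430
λ ≈ 1697/7430 = 0.22840

λ ≈ 0.22840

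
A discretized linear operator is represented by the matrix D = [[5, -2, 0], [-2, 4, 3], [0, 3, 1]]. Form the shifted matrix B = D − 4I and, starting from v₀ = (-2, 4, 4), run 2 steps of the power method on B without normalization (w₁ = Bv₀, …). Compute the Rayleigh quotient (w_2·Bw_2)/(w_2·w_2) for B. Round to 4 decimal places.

μ ≈ 0.8890

B = D − 4I has rows (1, -2, 0); (-2, 0, 3); (0, 3, -3)
w1 = Bv₀ = (1·(-2) + (-2)·4 + 0·4; (-2)·(-2) + 0·4 + 3·4; 0·(-2) + 3·4 + (-3)·4) = (-10, 16, 0)
w2 = Bw1 = (1·(-10) + (-2)·16 + 0·0; (-2)·(-10) + 0·16 + 3·0; 0·(-10) + 3·16 + (-3)·0) = (-42, 20, 48)
Bw2 = (-82, 228, -84)
w2·Bw2 = 3972; w2·w2 = 4468; μ ≈ 3972/4468 = 0.8890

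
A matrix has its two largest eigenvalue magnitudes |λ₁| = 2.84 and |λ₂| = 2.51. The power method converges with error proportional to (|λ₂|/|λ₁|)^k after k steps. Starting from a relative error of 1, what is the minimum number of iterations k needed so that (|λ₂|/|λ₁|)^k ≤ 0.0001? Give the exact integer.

75

|λ₂/λ₁| = 2.51/2.84 = 0.88380
Need k ≥ ln(0.0001) / ln(0.88380) = -9.2103 / -0.1235 ≈ 74.565
Smallest integer k satisfying the bound: 75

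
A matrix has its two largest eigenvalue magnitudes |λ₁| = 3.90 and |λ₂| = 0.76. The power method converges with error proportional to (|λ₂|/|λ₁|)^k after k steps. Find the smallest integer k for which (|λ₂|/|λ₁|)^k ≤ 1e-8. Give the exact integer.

|λ₂/λ₁| = 0.76/3.90 = 0.19487
Need k ≥ ln(1e-8) / ln(0.19487) = -18.4207 / -1.6354 ≈ 11.264
Smallest integer k satisfying the bound: 12

12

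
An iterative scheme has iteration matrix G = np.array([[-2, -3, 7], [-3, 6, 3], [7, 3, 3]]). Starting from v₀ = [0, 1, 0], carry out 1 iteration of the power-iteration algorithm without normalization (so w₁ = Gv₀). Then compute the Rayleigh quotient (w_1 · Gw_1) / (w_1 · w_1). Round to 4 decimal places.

5.8333

w1 = Gv₀ = ((-2)·0 + (-3)·1 + 7·0; (-3)·0 + 6·1 + 3·0; 7·0 + 3·1 + 3·0) = (-3, 6, 3)
Gw1 = (9, 54, 6)
w1·Gw1 = (-3)·9 + 6·54 + 3·6 = 315; w1·w1 = (-3)·(-3) + 6·6 + 3·3 = 54
λ ≈ 315/54 = 5.8333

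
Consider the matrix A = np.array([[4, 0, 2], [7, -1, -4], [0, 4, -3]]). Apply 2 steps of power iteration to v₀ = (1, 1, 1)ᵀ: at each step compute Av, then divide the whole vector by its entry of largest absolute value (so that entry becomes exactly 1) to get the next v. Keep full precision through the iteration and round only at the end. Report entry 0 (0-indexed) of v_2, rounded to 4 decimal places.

Av0 = (6.00000, 2.00000, 1.00000); divide by 6.00000 → v1 = (1.00000, 0.33333, 0.16667)
Av1 = (4.33333, 6.00000, 0.83333); divide by 6.00000 → v2 = (0.72222, 1.00000, 0.13889)
Requested entry of v2: 26/36 = 0.7222

0.7222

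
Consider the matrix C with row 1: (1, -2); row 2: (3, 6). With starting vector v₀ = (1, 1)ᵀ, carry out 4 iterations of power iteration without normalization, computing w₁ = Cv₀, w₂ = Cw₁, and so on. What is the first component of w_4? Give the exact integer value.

w1 = Cv₀ = (-1, 9)
w2 = Cw1 = (-19, 51)
w3 = Cw2 = (-121, 249)
w4 = Cw3 = (-619, 1131)
The requested component of w4 is -619.

-619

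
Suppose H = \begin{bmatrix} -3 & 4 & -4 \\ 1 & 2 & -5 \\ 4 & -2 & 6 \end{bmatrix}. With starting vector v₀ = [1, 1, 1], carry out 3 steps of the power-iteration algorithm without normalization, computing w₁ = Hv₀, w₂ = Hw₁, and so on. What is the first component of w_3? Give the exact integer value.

w1 = Hv₀ = ((-3)·1 + 4·1 + (-4)·1; 1·1 + 2·1 + (-5)·1; 4·1 + (-2)·1 + 6·1) = (-3, -2, 8)
w2 = Hw1 = ((-3)·(-3) + 4·(-2) + (-4)·8; 1·(-3) + 2·(-2) + (-5)·8; 4·(-3) + (-2)·(-2) + 6·8) = (-31, -47, 40)
w3 = Hw2 = (-255, -325, 210)
The requested component of w3 is -255.

-255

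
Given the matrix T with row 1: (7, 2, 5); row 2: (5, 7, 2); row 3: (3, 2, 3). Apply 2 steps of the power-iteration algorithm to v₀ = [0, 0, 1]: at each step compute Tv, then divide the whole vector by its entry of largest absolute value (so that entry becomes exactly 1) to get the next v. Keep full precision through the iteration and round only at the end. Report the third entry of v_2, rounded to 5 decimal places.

Tv0 = (5.000000, 2.000000, 3.000000); divide by 5.000000 → v1 = (1.000000, 0.400000, 0.600000)
Tv1 = (10.800000, 9.000000, 5.600000); divide by 10.800000 → v2 = (1.000000, 0.833333, 0.518519)
Requested entry of v2: 28/54 = 0.51852

0.51852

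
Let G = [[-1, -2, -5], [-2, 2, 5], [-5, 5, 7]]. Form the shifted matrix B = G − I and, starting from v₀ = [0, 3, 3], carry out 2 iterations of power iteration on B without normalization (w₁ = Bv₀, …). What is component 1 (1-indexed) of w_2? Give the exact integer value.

-159

B = G − I has rows (-2, -2, -5); (-2, 1, 5); (-5, 5, 6)
w1 = Bv₀ = (-21, 18, 33)
w2 = Bw1 = (-159, 225, 393)
Requested component of w2: -159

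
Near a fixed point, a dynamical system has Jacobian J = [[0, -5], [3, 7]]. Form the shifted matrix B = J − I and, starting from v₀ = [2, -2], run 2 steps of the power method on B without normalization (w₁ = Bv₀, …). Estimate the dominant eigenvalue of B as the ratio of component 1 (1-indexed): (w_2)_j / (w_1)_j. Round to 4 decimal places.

μ ≈ 2.7500

B = J − I has rows (-1, -5); (3, 6)
w1 = Bv₀ = (8, -6)
w2 = Bw1 = (22, -12)
Ratio: 22/8 = 2.7500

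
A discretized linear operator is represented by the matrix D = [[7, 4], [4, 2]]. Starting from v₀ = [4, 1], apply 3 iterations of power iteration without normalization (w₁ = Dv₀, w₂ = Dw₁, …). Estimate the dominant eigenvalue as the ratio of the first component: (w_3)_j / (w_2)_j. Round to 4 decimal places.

9.2162

w1 = Dv₀ = (32, 18)
w2 = Dw1 = (296, 164)
w3 = Dw2 = (2728, 1512)
Ratio at component: 2728 / 296 = 9.2162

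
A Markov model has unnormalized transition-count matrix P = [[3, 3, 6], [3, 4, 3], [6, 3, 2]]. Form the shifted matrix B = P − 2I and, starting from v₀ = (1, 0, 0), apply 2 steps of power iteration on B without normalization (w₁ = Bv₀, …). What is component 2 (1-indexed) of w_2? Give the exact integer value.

B = P − 2I has rows (1, 3, 6); (3, 2, 3); (6, 3, 0)
w1 = Bv₀ = (1·1 + 3·0 + 6·0; 3·1 + 2·0 + 3·0; 6·1 + 3·0 + 0·0) = (1, 3, 6)
w2 = Bw1 = (1·1 + 3·3 + 6·6; 3·1 + 2·3 + 3·6; 6·1 + 3·3 + 0·6) = (46, 27, 15)
Requested component of w2: 27

27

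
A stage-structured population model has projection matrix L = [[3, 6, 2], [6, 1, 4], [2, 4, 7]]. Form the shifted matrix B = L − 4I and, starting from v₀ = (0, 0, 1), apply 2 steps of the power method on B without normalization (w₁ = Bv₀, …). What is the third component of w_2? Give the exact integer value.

B = L − 4I has rows (-1, 6, 2); (6, -3, 4); (2, 4, 3)
w1 = Bv₀ = (2, 4, 3)
w2 = Bw1 = (28, 12, 29)
Requested component of w2: 29

29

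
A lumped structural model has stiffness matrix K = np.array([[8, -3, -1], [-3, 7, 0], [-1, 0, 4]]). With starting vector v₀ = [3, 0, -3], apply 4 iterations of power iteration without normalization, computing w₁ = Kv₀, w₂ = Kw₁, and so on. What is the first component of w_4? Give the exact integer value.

26616

w1 = Kv₀ = (8·3 + (-3)·0 + (-1)·(-3); (-3)·3 + 7·0 + 0·(-3); (-1)·3 + 0·0 + 4·(-3)) = (27, -9, -15)
w2 = Kw1 = (8·27 + (-3)·(-9) + (-1)·(-15); (-3)·27 + 7·(-9) + 0·(-15); (-1)·27 + 0·(-9) + 4·(-15)) = (258, -144, -87)
w3 = Kw2 = (2583, -1782, -606)
w4 = Kw3 = (26616, -20223, -5007)
The requested component of w4 is 26616.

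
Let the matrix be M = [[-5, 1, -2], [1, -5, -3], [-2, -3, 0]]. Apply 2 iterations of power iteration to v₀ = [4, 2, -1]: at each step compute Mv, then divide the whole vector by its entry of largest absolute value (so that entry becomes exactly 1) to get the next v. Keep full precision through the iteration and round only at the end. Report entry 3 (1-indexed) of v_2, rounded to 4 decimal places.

0.3905

Mv0 = (-16.00000, -3.00000, -14.00000); divide by -16.00000 → v1 = (1.00000, 0.18750, 0.87500)
Mv1 = (-6.56250, -2.56250, -2.56250); divide by -6.56250 → v2 = (1.00000, 0.39048, 0.39048)
Requested entry of v2: 41/105 = 0.3905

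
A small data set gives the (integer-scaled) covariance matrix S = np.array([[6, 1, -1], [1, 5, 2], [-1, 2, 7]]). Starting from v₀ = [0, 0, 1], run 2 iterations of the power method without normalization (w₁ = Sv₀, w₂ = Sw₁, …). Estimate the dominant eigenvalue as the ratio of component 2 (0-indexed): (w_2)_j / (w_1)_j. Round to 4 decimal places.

w1 = Sv₀ = (6·0 + 1·0 + (-1)·1; 1·0 + 5·0 + 2·1; (-1)·0 + 2·0 + 7·1) = (-1, 2, 7)
w2 = Sw1 = (6·(-1) + 1·2 + (-1)·7; 1·(-1) + 5·2 + 2·7; (-1)·(-1) + 2·2 + 7·7) = (-11, 23, 54)
Ratio at component: 54 / 7 = 7.7143

7.7143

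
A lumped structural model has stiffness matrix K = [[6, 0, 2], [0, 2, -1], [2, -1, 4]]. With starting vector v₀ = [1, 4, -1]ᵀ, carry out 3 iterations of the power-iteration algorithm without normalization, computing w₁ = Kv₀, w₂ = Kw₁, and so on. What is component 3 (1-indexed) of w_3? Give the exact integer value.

-100

w1 = Kv₀ = (4, 9, -6)
w2 = Kw1 = (12, 24, -25)
w3 = Kw2 = (22, 73, -100)
The requested component of w3 is -100.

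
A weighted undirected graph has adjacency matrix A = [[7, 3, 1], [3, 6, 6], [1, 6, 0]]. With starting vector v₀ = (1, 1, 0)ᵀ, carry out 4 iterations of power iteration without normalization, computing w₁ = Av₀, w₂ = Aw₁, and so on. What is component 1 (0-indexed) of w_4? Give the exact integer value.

17382

w1 = Av₀ = (10, 9, 7)
w2 = Aw1 = (104, 126, 64)
w3 = Aw2 = (1170, 1452, 860)
w4 = Aw3 = (13406, 17382, 9882)
The requested component of w4 is 17382.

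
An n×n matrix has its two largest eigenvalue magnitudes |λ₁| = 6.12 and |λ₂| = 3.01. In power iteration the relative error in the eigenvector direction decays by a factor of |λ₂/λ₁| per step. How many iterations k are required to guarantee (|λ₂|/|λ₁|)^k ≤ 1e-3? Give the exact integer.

10

|λ₂/λ₁| = 3.01/6.12 = 0.49183
Need k ≥ ln(1e-3) / ln(0.49183) = -6.9078 / -0.7096 ≈ 9.734
Smallest integer k satisfying the bound: 10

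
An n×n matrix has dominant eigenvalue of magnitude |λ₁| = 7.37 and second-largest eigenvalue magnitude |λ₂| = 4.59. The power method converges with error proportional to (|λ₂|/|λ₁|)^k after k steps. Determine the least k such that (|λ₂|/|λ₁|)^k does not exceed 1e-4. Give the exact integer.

|λ₂/λ₁| = 4.59/7.37 = 0.62280
Need k ≥ ln(1e-4) / ln(0.62280) = -9.2103 / -0.4735 ≈ 19.450
Smallest integer k satisfying the bound: 20

20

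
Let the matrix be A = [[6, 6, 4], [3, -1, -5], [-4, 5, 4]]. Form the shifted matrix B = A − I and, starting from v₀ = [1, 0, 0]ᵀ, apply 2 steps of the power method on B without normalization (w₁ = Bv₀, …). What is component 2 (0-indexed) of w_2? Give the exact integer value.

B = A − I has rows (5, 6, 4); (3, -2, -5); (-4, 5, 3)
w1 = Bv₀ = (5, 3, -4)
w2 = Bw1 = (27, 29, -17)
Requested component of w2: -17

-17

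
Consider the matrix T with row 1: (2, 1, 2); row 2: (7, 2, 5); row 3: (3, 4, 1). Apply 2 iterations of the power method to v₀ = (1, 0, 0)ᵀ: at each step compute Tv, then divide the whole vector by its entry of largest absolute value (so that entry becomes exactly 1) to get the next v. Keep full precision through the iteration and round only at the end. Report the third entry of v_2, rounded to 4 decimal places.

Tv0 = (2.00000, 7.00000, 3.00000); divide by 7.00000 → v1 = (0.28571, 1.00000, 0.42857)
Tv1 = (2.42857, 6.14286, 5.28571); divide by 6.14286 → v2 = (0.39535, 1.00000, 0.86047)
Requested entry of v2: 37/43 = 0.8605

0.8605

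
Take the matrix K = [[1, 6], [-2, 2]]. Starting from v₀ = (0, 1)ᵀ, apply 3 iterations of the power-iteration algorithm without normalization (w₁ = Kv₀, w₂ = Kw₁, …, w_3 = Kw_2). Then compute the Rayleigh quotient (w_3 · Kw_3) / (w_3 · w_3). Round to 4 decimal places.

λ ≈ 3.4817

w1 = Kv₀ = (1·0 + 6·1; (-2)·0 + 2·1) = (6, 2)
w2 = Kw1 = (1·6 + 6·2; (-2)·6 + 2·2) = (18, -8)
w3 = Kw2 = (-30, -52)
Kw3 = (-342, -44)
w3·Kw3 = (-30)·(-342) + (-52)·(-44) = 12548; w3·w3 = (-30)·(-30) + (-52)·(-52) = 3604
λ ≈ 12548/3604 = 3.4817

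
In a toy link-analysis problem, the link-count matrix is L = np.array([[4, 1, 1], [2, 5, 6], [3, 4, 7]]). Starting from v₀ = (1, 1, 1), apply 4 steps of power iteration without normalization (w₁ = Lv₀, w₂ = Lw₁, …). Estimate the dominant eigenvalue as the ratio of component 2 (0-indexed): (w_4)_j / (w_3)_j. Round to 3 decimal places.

w1 = Lv₀ = (4·1 + 1·1 + 1·1; 2·1 + 5·1 + 6·1; 3·1 + 4·1 + 7·1) = (6, 13, 14)
w2 = Lw1 = (4·6 + 1·13 + 1·14; 2·6 + 5·13 + 6·14; 3·6 + 4·13 + 7·14) = (51, 161, 168)
w3 = Lw2 = (533, 1915, 1973)
w4 = Lw3 = (6020, 22479, 23070)
Ratio at component: 23070 / 1973 = 11.693

11.693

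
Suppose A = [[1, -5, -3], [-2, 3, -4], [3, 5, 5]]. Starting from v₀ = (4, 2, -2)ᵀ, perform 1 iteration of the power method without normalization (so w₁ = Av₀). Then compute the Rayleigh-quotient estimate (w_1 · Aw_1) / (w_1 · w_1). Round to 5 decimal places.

w1 = Av₀ = (1·4 + (-5)·2 + (-3)·(-2); (-2)·4 + 3·2 + (-4)·(-2); 3·4 + 5·2 + 5·(-2)) = (0, 6, 12)
Aw1 = (-66, -30, 90)
w1·Aw1 = 0·(-66) + 6·(-30) + 12·90 = 900; w1·w1 = 0·0 + 6·6 + 12·12 = 180
λ ≈ 900/180 = 5.00000

λ ≈ 5.00000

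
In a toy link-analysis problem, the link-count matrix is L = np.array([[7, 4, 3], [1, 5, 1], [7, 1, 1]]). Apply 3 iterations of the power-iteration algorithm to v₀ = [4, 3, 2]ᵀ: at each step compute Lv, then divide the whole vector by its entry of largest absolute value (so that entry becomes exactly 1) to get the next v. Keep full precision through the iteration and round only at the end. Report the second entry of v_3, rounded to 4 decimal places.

Lv0 = (46.00000, 21.00000, 33.00000); divide by 46.00000 → v1 = (1.00000, 0.45652, 0.71739)
Lv1 = (10.97826, 4.00000, 8.17391); divide by 10.97826 → v2 = (1.00000, 0.36436, 0.74455)
Lv2 = (10.69109, 3.56634, 8.10891); divide by 10.69109 → v3 = (1.00000, 0.33358, 0.75847)
Requested entry of v3: 1801/5399 = 0.3336

0.3336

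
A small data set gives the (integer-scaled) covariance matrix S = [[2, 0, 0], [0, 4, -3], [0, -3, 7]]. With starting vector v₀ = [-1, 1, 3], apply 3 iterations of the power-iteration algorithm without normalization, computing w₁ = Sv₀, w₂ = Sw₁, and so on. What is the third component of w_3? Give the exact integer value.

1209

w1 = Sv₀ = (-2, -5, 18)
w2 = Sw1 = (-4, -74, 141)
w3 = Sw2 = (-8, -719, 1209)
The requested component of w3 is 1209.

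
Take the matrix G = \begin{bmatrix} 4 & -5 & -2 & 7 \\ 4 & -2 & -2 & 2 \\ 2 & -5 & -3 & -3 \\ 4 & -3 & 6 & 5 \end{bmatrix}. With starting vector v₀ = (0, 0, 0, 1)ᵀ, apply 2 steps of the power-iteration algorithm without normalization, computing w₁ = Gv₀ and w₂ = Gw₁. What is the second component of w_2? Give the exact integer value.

40

w1 = Gv₀ = (7, 2, -3, 5)
w2 = Gw1 = (59, 40, -2, 29)
The requested component of w2 is 40.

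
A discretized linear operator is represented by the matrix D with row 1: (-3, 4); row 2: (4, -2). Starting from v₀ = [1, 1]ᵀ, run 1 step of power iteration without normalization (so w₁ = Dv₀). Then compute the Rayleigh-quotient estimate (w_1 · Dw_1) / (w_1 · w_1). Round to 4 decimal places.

1.0000

w1 = Dv₀ = ((-3)·1 + 4·1; 4·1 + (-2)·1) = (1, 2)
Dw1 = (5, 0)
w1·Dw1 = 1·5 + 2·0 = 5; w1·w1 = 1·1 + 2·2 = 5
λ ≈ 5/5 = 1.0000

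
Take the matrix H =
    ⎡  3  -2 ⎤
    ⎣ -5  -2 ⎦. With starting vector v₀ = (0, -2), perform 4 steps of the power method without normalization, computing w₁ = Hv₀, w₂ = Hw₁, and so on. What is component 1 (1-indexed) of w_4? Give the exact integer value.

132

w1 = Hv₀ = (3·0 + (-2)·(-2); (-5)·0 + (-2)·(-2)) = (4, 4)
w2 = Hw1 = (3·4 + (-2)·4; (-5)·4 + (-2)·4) = (4, -28)
w3 = Hw2 = (68, 36)
w4 = Hw3 = (132, -412)
The requested component of w4 is 132.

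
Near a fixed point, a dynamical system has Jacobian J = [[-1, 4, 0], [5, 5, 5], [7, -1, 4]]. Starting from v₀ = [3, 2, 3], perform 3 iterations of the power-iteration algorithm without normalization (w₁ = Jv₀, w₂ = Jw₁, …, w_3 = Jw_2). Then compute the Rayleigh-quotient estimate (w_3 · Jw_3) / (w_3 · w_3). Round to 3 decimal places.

8.894

w1 = Jv₀ = ((-1)·3 + 4·2 + 0·3; 5·3 + 5·2 + 5·3; 7·3 + (-1)·2 + 4·3) = (5, 40, 31)
w2 = Jw1 = ((-1)·5 + 4·40 + 0·31; 5·5 + 5·40 + 5·31; 7·5 + (-1)·40 + 4·31) = (155, 380, 119)
w3 = Jw2 = (1365, 3270, 1181)
Jw3 = (11715, 29080, 11009)
w3·Jw3 = 1365·11715 + 3270·29080 + 1181·11009 = 124084204; w3·w3 = 1365·1365 + 3270·3270 + 1181·1181 = 13950886
λ ≈ 124084204/13950886 = 8.894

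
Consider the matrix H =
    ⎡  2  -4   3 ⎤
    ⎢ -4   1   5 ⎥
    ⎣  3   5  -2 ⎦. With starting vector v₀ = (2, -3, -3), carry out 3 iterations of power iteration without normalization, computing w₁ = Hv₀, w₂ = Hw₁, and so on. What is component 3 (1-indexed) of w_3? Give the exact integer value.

w1 = Hv₀ = (7, -26, -3)
w2 = Hw1 = (109, -69, -103)
w3 = Hw2 = (185, -1020, 188)
The requested component of w3 is 188.

188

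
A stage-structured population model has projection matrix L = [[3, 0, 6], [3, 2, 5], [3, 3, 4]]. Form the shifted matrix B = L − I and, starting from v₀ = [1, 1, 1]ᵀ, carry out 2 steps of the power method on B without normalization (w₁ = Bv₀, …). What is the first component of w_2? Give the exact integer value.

B = L − I has rows (2, 0, 6); (3, 1, 5); (3, 3, 3)
w1 = Bv₀ = (8, 9, 9)
w2 = Bw1 = (70, 78, 78)
Requested component of w2: 70

70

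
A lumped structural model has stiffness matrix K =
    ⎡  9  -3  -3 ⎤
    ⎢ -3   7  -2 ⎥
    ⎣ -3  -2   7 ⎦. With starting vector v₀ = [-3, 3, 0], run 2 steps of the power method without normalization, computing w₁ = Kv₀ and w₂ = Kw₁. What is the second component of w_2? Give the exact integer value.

w1 = Kv₀ = (9·(-3) + (-3)·3 + (-3)·0; (-3)·(-3) + 7·3 + (-2)·0; (-3)·(-3) + (-2)·3 + 7·0) = (-36, 30, 3)
w2 = Kw1 = (9·(-36) + (-3)·30 + (-3)·3; (-3)·(-36) + 7·30 + (-2)·3; (-3)·(-36) + (-2)·30 + 7·3) = (-423, 312, 69)
The requested component of w2 is 312.

312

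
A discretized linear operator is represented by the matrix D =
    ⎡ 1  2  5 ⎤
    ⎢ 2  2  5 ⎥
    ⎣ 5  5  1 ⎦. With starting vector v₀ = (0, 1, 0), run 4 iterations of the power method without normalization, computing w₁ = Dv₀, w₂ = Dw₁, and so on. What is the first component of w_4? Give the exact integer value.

2453

w1 = Dv₀ = (2, 2, 5)
w2 = Dw1 = (31, 33, 25)
w3 = Dw2 = (222, 253, 345)
w4 = Dw3 = (2453, 2675, 2720)
The requested component of w4 is 2453.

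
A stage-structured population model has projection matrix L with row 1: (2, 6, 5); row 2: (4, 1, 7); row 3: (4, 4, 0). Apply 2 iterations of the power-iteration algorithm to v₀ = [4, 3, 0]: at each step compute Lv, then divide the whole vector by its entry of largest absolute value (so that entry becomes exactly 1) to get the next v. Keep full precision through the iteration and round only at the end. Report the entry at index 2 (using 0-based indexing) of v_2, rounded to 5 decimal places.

0.56426

Lv0 = (26.000000, 19.000000, 28.000000); divide by 28.000000 → v1 = (0.928571, 0.678571, 1.000000)
Lv1 = (10.928571, 11.392857, 6.428571); divide by 11.392857 → v2 = (0.959248, 1.000000, 0.564263)
Requested entry of v2: 180/319 = 0.56426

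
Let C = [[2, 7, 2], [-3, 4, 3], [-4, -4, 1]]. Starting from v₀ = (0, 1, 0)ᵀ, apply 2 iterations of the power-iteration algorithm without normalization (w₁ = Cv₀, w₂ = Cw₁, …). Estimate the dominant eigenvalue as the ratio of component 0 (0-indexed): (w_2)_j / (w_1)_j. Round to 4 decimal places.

λ ≈ 4.8571

w1 = Cv₀ = (7, 4, -4)
w2 = Cw1 = (34, -17, -48)
Ratio at component: 34 / 7 = 4.8571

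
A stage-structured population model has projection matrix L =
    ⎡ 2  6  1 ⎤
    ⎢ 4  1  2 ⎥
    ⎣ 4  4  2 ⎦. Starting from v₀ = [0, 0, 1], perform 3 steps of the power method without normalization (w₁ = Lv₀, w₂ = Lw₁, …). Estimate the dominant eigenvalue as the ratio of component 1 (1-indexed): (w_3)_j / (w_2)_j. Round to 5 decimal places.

6.75000

w1 = Lv₀ = (1, 2, 2)
w2 = Lw1 = (16, 10, 16)
w3 = Lw2 = (108, 106, 136)
Ratio at component: 108 / 16 = 6.75000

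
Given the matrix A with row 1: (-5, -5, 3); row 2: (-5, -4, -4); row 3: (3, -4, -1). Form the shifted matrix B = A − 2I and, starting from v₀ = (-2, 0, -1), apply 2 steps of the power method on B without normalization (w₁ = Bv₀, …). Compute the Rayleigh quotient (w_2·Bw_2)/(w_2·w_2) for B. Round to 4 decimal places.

-11.4841

B = A − 2I has rows (-7, -5, 3); (-5, -6, -4); (3, -4, -3)
w1 = Bv₀ = ((-7)·(-2) + (-5)·0 + 3·(-1); (-5)·(-2) + (-6)·0 + (-4)·(-1); 3·(-2) + (-4)·0 + (-3)·(-1)) = (11, 14, -3)
w2 = Bw1 = ((-7)·11 + (-5)·14 + 3·(-3); (-5)·11 + (-6)·14 + (-4)·(-3); 3·11 + (-4)·14 + (-3)·(-3)) = (-156, -127, -14)
Bw2 = (1685, 1598, 82)
w2·Bw2 = -466954; w2·w2 = 40661; μ ≈ -466954/40661 = -11.4841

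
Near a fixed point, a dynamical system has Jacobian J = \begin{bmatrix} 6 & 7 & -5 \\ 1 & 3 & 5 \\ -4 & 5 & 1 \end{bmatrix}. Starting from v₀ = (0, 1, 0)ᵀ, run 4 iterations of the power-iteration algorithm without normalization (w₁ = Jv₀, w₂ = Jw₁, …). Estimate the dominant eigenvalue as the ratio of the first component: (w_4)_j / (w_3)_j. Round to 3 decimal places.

λ ≈ 7.121

w1 = Jv₀ = (6·0 + 7·1 + (-5)·0; 1·0 + 3·1 + 5·0; (-4)·0 + 5·1 + 1·0) = (7, 3, 5)
w2 = Jw1 = (6·7 + 7·3 + (-5)·5; 1·7 + 3·3 + 5·5; (-4)·7 + 5·3 + 1·5) = (38, 41, -8)
w3 = Jw2 = (555, 121, 45)
w4 = Jw3 = (3952, 1143, -1570)
Ratio at component: 3952 / 555 = 7.121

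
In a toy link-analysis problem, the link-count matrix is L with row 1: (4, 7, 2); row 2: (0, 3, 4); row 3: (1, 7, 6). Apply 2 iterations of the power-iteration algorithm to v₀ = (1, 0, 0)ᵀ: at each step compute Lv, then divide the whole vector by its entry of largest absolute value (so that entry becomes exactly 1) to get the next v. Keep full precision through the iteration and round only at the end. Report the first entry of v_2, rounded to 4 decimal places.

Lv0 = (4.00000, 0.00000, 1.00000); divide by 4.00000 → v1 = (1.00000, 0.00000, 0.25000)
Lv1 = (4.50000, 1.00000, 2.50000); divide by 4.50000 → v2 = (1.00000, 0.22222, 0.55556)
Requested entry of v2: 18/18 = 1.0000

1.0000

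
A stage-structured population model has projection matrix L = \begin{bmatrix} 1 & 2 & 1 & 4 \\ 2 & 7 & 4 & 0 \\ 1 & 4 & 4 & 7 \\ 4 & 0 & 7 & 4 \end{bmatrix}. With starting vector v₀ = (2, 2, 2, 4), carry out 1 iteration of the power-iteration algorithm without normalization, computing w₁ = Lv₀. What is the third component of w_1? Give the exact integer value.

w1 = Lv₀ = (1·2 + 2·2 + 1·2 + 4·4; 2·2 + 7·2 + 4·2 + 0·4; 1·2 + 4·2 + 4·2 + 7·4; 4·2 + 0·2 + 7·2 + 4·4) = (24, 26, 46, 38)
The requested component of w1 is 46.

46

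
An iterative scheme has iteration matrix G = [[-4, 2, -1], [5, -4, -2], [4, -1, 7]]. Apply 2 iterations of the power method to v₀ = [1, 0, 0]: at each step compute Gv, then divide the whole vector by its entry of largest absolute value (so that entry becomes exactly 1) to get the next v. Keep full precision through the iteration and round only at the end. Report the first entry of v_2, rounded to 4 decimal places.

Gv0 = (-4.00000, 5.00000, 4.00000); divide by 5.00000 → v1 = (-0.80000, 1.00000, 0.80000)
Gv1 = (4.40000, -9.60000, 1.40000); divide by -9.60000 → v2 = (-0.45833, 1.00000, -0.14583)
Requested entry of v2: 22/-48 = -0.4583

-0.4583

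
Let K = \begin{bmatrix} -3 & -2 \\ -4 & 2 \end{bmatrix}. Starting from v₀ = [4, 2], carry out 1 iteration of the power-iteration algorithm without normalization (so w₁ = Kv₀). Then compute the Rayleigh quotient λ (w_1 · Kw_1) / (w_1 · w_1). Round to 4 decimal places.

λ ≈ -4.0800

w1 = Kv₀ = ((-3)·4 + (-2)·2; (-4)·4 + 2·2) = (-16, -12)
Kw1 = (72, 40)
w1·Kw1 = (-16)·72 + (-12)·40 = -1632; w1·w1 = (-16)·(-16) + (-12)·(-12) = 400
λ ≈ -1632/400 = -4.0800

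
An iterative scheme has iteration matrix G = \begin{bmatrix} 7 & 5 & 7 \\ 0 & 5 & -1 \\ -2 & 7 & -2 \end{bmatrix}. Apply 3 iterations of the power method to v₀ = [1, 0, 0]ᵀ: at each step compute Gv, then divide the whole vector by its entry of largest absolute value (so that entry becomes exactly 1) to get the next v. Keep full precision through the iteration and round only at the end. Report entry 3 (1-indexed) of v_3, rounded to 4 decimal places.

-0.1946

Gv0 = (7.00000, 0.00000, -2.00000); divide by 7.00000 → v1 = (1.00000, 0.00000, -0.28571)
Gv1 = (5.00000, 0.28571, -1.42857); divide by 5.00000 → v2 = (1.00000, 0.05714, -0.28571)
Gv2 = (5.28571, 0.57143, -1.02857); divide by 5.28571 → v3 = (1.00000, 0.10811, -0.19459)
Requested entry of v3: -36/185 = -0.1946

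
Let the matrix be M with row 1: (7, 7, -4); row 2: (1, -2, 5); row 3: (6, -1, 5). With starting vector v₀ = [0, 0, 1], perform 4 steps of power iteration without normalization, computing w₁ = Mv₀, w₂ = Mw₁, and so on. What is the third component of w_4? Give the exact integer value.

-478

w1 = Mv₀ = (-4, 5, 5)
w2 = Mw1 = (-13, 11, -4)
w3 = Mw2 = (2, -55, -109)
w4 = Mw3 = (65, -433, -478)
The requested component of w4 is -478.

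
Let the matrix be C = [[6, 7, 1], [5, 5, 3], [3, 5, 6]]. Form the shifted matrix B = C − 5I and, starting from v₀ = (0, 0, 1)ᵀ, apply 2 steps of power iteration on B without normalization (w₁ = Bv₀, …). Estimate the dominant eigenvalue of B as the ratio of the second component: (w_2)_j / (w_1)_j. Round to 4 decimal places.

2.6667

B = C − 5I has rows (1, 7, 1); (5, 0, 3); (3, 5, 1)
w1 = Bv₀ = (1, 3, 1)
w2 = Bw1 = (23, 8, 19)
Ratio: 8/3 = 2.6667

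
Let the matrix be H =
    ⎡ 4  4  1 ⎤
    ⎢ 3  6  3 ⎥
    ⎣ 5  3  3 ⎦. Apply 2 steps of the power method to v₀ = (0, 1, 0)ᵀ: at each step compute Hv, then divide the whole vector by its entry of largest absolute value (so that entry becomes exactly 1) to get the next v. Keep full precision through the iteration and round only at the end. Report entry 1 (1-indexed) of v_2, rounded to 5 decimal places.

0.75439

Hv0 = (4.000000, 6.000000, 3.000000); divide by 6.000000 → v1 = (0.666667, 1.000000, 0.500000)
Hv1 = (7.166667, 9.500000, 7.833333); divide by 9.500000 → v2 = (0.754386, 1.000000, 0.824561)
Requested entry of v2: 43/57 = 0.75439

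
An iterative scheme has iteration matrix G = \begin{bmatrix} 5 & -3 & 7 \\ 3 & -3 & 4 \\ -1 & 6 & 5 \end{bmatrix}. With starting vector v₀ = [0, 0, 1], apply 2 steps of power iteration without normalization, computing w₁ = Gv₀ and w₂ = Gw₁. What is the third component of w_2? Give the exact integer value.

w1 = Gv₀ = (7, 4, 5)
w2 = Gw1 = (58, 29, 42)
The requested component of w2 is 42.

42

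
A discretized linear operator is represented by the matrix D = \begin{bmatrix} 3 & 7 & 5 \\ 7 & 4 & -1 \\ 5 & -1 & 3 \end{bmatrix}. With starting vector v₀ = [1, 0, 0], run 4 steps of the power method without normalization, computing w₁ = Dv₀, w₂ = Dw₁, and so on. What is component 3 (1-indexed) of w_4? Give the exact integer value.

w1 = Dv₀ = (3·1 + 7·0 + 5·0; 7·1 + 4·0 + (-1)·0; 5·1 + (-1)·0 + 3·0) = (3, 7, 5)
w2 = Dw1 = (3·3 + 7·7 + 5·5; 7·3 + 4·7 + (-1)·5; 5·3 + (-1)·7 + 3·5) = (83, 44, 23)
w3 = Dw2 = (672, 734, 440)
w4 = Dw3 = (9354, 7200, 3946)
The requested component of w4 is 3946.

3946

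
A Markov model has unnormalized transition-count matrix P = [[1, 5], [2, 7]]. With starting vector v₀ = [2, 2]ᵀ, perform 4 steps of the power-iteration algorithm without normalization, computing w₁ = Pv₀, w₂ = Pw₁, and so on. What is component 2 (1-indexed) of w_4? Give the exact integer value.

w1 = Pv₀ = (1·2 + 5·2; 2·2 + 7·2) = (12, 18)
w2 = Pw1 = (1·12 + 5·18; 2·12 + 7·18) = (102, 150)
w3 = Pw2 = (852, 1254)
w4 = Pw3 = (7122, 10482)
The requested component of w4 is 10482.

10482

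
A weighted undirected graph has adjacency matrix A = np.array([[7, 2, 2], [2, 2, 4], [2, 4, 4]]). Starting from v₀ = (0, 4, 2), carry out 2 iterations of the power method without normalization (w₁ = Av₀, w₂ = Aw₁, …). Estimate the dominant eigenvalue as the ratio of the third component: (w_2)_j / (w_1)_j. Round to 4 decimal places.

w1 = Av₀ = (7·0 + 2·4 + 2·2; 2·0 + 2·4 + 4·2; 2·0 + 4·4 + 4·2) = (12, 16, 24)
w2 = Aw1 = (7·12 + 2·16 + 2·24; 2·12 + 2·16 + 4·24; 2·12 + 4·16 + 4·24) = (164, 152, 184)
Ratio at component: 184 / 24 = 7.6667

λ ≈ 7.6667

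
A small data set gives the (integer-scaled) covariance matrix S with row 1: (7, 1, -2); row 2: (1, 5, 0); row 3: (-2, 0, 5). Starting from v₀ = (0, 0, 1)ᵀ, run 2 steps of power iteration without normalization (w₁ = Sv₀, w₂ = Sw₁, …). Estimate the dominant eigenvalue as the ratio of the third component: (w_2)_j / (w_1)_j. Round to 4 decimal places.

λ ≈ 5.8000

w1 = Sv₀ = (7·0 + 1·0 + (-2)·1; 1·0 + 5·0 + 0·1; (-2)·0 + 0·0 + 5·1) = (-2, 0, 5)
w2 = Sw1 = (7·(-2) + 1·0 + (-2)·5; 1·(-2) + 5·0 + 0·5; (-2)·(-2) + 0·0 + 5·5) = (-24, -2, 29)
Ratio at component: 29 / 5 = 5.8000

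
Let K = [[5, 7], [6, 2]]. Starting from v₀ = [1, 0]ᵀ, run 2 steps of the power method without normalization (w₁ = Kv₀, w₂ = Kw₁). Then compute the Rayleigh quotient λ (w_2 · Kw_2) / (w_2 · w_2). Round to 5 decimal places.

10.00400

w1 = Kv₀ = (5, 6)
w2 = Kw1 = (67, 42)
Kw2 = (629, 486)
w2·Kw2 = 67·629 + 42·486 = 62555; w2·w2 = 67·67 + 42·42 = 6253
λ ≈ 62555/6253 = 10.00400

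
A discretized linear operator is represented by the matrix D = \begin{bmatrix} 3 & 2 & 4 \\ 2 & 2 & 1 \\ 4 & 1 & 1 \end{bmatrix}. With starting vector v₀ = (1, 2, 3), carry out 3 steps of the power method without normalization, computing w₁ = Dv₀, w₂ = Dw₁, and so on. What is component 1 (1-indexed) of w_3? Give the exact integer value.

w1 = Dv₀ = (19, 9, 9)
w2 = Dw1 = (111, 65, 94)
w3 = Dw2 = (839, 446, 603)
The requested component of w3 is 839.

839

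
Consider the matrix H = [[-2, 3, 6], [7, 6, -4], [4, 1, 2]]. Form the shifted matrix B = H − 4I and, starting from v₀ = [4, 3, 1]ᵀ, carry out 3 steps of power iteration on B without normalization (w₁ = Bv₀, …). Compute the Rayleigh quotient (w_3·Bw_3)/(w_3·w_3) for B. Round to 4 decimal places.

-9.8448

B = H − 4I has rows (-6, 3, 6); (7, 2, -4); (4, 1, -2)
w1 = Bv₀ = ((-6)·4 + 3·3 + 6·1; 7·4 + 2·3 + (-4)·1; 4·4 + 1·3 + (-2)·1) = (-9, 30, 17)
w2 = Bw1 = ((-6)·(-9) + 3·30 + 6·17; 7·(-9) + 2·30 + (-4)·17; 4·(-9) + 1·30 + (-2)·17) = (246, -71, -40)
w3 = Bw2 = (-1929, 1740, 993)
Bw3 = (22752, -13995, -7962)
w3·Bw3 = -76146174; w3·w3 = 7734690; μ ≈ -76146174/7734690 = -9.8448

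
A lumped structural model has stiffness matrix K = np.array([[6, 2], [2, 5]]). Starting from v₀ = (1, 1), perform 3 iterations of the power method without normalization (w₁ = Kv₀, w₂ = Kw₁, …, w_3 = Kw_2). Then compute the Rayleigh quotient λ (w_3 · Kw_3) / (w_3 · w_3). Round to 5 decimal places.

λ ≈ 7.56100

w1 = Kv₀ = (8, 7)
w2 = Kw1 = (62, 51)
w3 = Kw2 = (474, 379)
Kw3 = (3602, 2843)
w3·Kw3 = 474·3602 + 379·2843 = 2784845; w3·w3 = 474·474 + 379·379 = 368317
λ ≈ 2784845/368317 = 7.56100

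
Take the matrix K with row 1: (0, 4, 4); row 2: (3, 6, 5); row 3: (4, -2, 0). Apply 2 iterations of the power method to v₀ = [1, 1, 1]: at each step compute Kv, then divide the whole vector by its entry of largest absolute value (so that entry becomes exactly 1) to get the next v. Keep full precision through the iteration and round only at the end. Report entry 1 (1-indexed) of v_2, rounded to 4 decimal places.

0.5424

Kv0 = (8.00000, 14.00000, 2.00000); divide by 14.00000 → v1 = (0.57143, 1.00000, 0.14286)
Kv1 = (4.57143, 8.42857, 0.28571); divide by 8.42857 → v2 = (0.54237, 1.00000, 0.03390)
Requested entry of v2: 64/118 = 0.5424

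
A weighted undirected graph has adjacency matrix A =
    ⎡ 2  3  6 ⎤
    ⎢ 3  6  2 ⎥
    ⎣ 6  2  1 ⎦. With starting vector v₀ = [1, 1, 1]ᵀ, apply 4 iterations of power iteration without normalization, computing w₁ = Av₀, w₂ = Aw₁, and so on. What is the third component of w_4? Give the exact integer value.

10337

w1 = Av₀ = (11, 11, 9)
w2 = Aw1 = (109, 117, 97)
w3 = Aw2 = (1151, 1223, 985)
w4 = Aw3 = (11881, 12761, 10337)
The requested component of w4 is 10337.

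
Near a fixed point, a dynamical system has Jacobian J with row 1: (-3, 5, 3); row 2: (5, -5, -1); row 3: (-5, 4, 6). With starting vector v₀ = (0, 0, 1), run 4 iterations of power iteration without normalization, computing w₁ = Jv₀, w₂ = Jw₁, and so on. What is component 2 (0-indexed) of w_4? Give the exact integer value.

w1 = Jv₀ = (3, -1, 6)
w2 = Jw1 = (4, 14, 17)
w3 = Jw2 = (109, -67, 138)
w4 = Jw3 = (-248, 742, 15)
The requested component of w4 is 15.

15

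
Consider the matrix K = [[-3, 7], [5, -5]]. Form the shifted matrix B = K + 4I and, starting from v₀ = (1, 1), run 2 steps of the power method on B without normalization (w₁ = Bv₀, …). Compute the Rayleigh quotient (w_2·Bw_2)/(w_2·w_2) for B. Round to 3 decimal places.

μ ≈ 6.000

B = K + 4I has rows (1, 7); (5, -1)
w1 = Bv₀ = (1·1 + 7·1; 5·1 + (-1)·1) = (8, 4)
w2 = Bw1 = (1·8 + 7·4; 5·8 + (-1)·4) = (36, 36)
Bw2 = (288, 144)
w2·Bw2 = 15552; w2·w2 = 2592; μ ≈ 15552/2592 = 6.000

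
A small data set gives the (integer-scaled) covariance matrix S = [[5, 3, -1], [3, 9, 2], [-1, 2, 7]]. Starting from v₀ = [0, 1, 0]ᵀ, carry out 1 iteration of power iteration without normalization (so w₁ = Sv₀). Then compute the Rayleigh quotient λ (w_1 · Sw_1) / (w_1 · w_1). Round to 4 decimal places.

w1 = Sv₀ = (3, 9, 2)
Sw1 = (40, 94, 29)
w1·Sw1 = 3·40 + 9·94 + 2·29 = 1024; w1·w1 = 3·3 + 9·9 + 2·2 = 94
λ ≈ 1024/94 = 10.8936

λ ≈ 10.8936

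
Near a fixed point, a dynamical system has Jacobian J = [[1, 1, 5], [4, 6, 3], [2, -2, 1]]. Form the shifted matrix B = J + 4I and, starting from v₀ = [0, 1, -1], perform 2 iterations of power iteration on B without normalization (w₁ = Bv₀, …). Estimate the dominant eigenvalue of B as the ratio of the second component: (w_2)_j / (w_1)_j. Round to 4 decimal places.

4.7143

B = J + 4I has rows (5, 1, 5); (4, 10, 3); (2, -2, 5)
w1 = Bv₀ = (-4, 7, -7)
w2 = Bw1 = (-48, 33, -57)
Ratio: 33/7 = 4.7143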